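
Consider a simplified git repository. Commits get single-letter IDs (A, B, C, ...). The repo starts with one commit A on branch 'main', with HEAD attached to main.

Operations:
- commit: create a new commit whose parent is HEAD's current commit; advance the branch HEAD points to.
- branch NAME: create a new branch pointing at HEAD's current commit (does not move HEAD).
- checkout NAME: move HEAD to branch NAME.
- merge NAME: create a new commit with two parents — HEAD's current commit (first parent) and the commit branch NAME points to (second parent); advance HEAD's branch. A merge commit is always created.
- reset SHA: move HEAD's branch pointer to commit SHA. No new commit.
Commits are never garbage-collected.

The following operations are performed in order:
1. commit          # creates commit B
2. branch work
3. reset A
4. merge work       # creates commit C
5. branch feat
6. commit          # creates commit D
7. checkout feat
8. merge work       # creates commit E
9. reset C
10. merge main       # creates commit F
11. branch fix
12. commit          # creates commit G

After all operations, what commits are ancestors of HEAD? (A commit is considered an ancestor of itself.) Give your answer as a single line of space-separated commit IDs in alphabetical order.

Answer: A B C D F G

Derivation:
After op 1 (commit): HEAD=main@B [main=B]
After op 2 (branch): HEAD=main@B [main=B work=B]
After op 3 (reset): HEAD=main@A [main=A work=B]
After op 4 (merge): HEAD=main@C [main=C work=B]
After op 5 (branch): HEAD=main@C [feat=C main=C work=B]
After op 6 (commit): HEAD=main@D [feat=C main=D work=B]
After op 7 (checkout): HEAD=feat@C [feat=C main=D work=B]
After op 8 (merge): HEAD=feat@E [feat=E main=D work=B]
After op 9 (reset): HEAD=feat@C [feat=C main=D work=B]
After op 10 (merge): HEAD=feat@F [feat=F main=D work=B]
After op 11 (branch): HEAD=feat@F [feat=F fix=F main=D work=B]
After op 12 (commit): HEAD=feat@G [feat=G fix=F main=D work=B]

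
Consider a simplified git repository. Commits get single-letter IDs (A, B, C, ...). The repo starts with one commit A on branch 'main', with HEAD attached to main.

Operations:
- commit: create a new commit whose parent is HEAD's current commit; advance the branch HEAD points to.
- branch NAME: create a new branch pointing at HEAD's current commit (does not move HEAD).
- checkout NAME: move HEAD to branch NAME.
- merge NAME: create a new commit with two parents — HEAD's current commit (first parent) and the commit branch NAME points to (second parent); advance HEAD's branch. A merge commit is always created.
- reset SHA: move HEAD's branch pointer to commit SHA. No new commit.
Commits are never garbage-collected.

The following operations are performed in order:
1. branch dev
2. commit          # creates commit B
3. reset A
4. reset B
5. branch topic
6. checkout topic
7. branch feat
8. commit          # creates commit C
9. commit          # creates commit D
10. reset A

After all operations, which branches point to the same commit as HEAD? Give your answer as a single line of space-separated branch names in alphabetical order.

After op 1 (branch): HEAD=main@A [dev=A main=A]
After op 2 (commit): HEAD=main@B [dev=A main=B]
After op 3 (reset): HEAD=main@A [dev=A main=A]
After op 4 (reset): HEAD=main@B [dev=A main=B]
After op 5 (branch): HEAD=main@B [dev=A main=B topic=B]
After op 6 (checkout): HEAD=topic@B [dev=A main=B topic=B]
After op 7 (branch): HEAD=topic@B [dev=A feat=B main=B topic=B]
After op 8 (commit): HEAD=topic@C [dev=A feat=B main=B topic=C]
After op 9 (commit): HEAD=topic@D [dev=A feat=B main=B topic=D]
After op 10 (reset): HEAD=topic@A [dev=A feat=B main=B topic=A]

Answer: dev topic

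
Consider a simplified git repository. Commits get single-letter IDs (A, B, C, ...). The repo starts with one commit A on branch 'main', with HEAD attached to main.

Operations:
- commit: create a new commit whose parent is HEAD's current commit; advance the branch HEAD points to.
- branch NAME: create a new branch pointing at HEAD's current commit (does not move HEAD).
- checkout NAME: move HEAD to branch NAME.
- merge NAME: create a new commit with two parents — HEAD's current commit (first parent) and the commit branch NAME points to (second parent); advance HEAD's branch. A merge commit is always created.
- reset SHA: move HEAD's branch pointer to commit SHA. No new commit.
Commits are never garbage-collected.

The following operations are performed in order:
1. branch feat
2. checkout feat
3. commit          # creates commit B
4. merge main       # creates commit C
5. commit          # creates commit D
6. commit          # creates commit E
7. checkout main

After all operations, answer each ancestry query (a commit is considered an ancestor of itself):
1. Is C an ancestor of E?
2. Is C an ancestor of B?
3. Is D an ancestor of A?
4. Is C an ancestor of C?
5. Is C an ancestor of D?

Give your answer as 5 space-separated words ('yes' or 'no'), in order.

After op 1 (branch): HEAD=main@A [feat=A main=A]
After op 2 (checkout): HEAD=feat@A [feat=A main=A]
After op 3 (commit): HEAD=feat@B [feat=B main=A]
After op 4 (merge): HEAD=feat@C [feat=C main=A]
After op 5 (commit): HEAD=feat@D [feat=D main=A]
After op 6 (commit): HEAD=feat@E [feat=E main=A]
After op 7 (checkout): HEAD=main@A [feat=E main=A]
ancestors(E) = {A,B,C,D,E}; C in? yes
ancestors(B) = {A,B}; C in? no
ancestors(A) = {A}; D in? no
ancestors(C) = {A,B,C}; C in? yes
ancestors(D) = {A,B,C,D}; C in? yes

Answer: yes no no yes yes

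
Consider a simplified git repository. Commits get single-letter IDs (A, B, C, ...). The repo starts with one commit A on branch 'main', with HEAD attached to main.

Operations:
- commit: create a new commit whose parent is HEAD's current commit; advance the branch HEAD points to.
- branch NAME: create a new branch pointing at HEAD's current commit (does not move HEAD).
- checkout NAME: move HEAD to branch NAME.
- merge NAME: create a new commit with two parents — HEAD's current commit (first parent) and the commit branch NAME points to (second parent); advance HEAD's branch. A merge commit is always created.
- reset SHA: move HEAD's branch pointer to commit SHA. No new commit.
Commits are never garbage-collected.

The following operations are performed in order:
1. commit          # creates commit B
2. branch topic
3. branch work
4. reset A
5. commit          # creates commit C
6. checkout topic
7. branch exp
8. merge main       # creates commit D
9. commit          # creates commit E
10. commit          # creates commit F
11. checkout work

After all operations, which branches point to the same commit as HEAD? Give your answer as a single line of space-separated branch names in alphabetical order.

After op 1 (commit): HEAD=main@B [main=B]
After op 2 (branch): HEAD=main@B [main=B topic=B]
After op 3 (branch): HEAD=main@B [main=B topic=B work=B]
After op 4 (reset): HEAD=main@A [main=A topic=B work=B]
After op 5 (commit): HEAD=main@C [main=C topic=B work=B]
After op 6 (checkout): HEAD=topic@B [main=C topic=B work=B]
After op 7 (branch): HEAD=topic@B [exp=B main=C topic=B work=B]
After op 8 (merge): HEAD=topic@D [exp=B main=C topic=D work=B]
After op 9 (commit): HEAD=topic@E [exp=B main=C topic=E work=B]
After op 10 (commit): HEAD=topic@F [exp=B main=C topic=F work=B]
After op 11 (checkout): HEAD=work@B [exp=B main=C topic=F work=B]

Answer: exp work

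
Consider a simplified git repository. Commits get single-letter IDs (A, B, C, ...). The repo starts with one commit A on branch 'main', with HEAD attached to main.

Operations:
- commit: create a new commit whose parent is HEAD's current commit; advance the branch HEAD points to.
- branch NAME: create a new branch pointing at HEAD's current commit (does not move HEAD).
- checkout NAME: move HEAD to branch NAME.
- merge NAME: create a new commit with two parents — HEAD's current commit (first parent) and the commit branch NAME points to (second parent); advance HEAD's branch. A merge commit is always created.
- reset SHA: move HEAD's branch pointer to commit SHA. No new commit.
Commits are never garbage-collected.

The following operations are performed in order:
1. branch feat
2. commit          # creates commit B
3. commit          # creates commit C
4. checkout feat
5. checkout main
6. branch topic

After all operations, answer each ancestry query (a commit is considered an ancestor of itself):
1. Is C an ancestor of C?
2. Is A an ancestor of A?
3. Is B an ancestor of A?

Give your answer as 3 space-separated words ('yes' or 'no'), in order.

After op 1 (branch): HEAD=main@A [feat=A main=A]
After op 2 (commit): HEAD=main@B [feat=A main=B]
After op 3 (commit): HEAD=main@C [feat=A main=C]
After op 4 (checkout): HEAD=feat@A [feat=A main=C]
After op 5 (checkout): HEAD=main@C [feat=A main=C]
After op 6 (branch): HEAD=main@C [feat=A main=C topic=C]
ancestors(C) = {A,B,C}; C in? yes
ancestors(A) = {A}; A in? yes
ancestors(A) = {A}; B in? no

Answer: yes yes no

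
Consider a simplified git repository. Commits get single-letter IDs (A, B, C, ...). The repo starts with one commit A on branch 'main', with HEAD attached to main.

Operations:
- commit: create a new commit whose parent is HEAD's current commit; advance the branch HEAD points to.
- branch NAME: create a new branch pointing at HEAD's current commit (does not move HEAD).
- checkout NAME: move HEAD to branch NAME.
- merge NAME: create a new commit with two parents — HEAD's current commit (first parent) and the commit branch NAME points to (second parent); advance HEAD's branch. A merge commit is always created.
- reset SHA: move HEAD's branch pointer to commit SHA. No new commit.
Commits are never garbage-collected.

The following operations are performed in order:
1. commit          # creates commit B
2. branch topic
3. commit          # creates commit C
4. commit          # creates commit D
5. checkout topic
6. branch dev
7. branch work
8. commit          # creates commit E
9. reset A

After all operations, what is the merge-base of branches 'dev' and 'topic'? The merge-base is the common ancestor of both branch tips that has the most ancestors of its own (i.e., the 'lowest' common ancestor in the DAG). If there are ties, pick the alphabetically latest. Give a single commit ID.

Answer: A

Derivation:
After op 1 (commit): HEAD=main@B [main=B]
After op 2 (branch): HEAD=main@B [main=B topic=B]
After op 3 (commit): HEAD=main@C [main=C topic=B]
After op 4 (commit): HEAD=main@D [main=D topic=B]
After op 5 (checkout): HEAD=topic@B [main=D topic=B]
After op 6 (branch): HEAD=topic@B [dev=B main=D topic=B]
After op 7 (branch): HEAD=topic@B [dev=B main=D topic=B work=B]
After op 8 (commit): HEAD=topic@E [dev=B main=D topic=E work=B]
After op 9 (reset): HEAD=topic@A [dev=B main=D topic=A work=B]
ancestors(dev=B): ['A', 'B']
ancestors(topic=A): ['A']
common: ['A']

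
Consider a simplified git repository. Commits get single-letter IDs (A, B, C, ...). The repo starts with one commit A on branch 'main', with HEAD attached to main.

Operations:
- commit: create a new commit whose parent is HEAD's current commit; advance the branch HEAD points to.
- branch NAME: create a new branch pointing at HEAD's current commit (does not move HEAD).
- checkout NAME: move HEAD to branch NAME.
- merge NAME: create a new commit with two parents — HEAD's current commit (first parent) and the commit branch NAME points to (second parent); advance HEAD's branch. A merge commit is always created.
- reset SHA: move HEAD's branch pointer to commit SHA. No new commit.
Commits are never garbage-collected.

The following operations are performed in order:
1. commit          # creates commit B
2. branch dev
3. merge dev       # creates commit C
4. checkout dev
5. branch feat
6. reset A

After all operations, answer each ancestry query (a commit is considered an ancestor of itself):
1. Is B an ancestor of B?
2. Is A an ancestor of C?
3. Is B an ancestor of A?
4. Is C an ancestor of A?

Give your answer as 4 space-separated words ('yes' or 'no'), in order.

After op 1 (commit): HEAD=main@B [main=B]
After op 2 (branch): HEAD=main@B [dev=B main=B]
After op 3 (merge): HEAD=main@C [dev=B main=C]
After op 4 (checkout): HEAD=dev@B [dev=B main=C]
After op 5 (branch): HEAD=dev@B [dev=B feat=B main=C]
After op 6 (reset): HEAD=dev@A [dev=A feat=B main=C]
ancestors(B) = {A,B}; B in? yes
ancestors(C) = {A,B,C}; A in? yes
ancestors(A) = {A}; B in? no
ancestors(A) = {A}; C in? no

Answer: yes yes no no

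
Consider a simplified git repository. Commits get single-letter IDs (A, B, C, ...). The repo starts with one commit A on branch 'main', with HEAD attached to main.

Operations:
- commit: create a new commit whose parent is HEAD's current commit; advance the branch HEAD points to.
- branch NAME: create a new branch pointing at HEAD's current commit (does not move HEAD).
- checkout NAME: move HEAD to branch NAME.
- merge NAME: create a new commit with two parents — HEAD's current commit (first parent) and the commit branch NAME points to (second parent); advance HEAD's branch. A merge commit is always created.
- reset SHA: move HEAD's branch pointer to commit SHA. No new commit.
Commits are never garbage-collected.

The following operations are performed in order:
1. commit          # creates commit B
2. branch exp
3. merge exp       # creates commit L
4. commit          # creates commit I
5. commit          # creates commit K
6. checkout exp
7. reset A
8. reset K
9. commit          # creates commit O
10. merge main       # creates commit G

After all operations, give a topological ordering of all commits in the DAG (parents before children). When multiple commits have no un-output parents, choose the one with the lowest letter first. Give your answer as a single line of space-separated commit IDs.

Answer: A B L I K O G

Derivation:
After op 1 (commit): HEAD=main@B [main=B]
After op 2 (branch): HEAD=main@B [exp=B main=B]
After op 3 (merge): HEAD=main@L [exp=B main=L]
After op 4 (commit): HEAD=main@I [exp=B main=I]
After op 5 (commit): HEAD=main@K [exp=B main=K]
After op 6 (checkout): HEAD=exp@B [exp=B main=K]
After op 7 (reset): HEAD=exp@A [exp=A main=K]
After op 8 (reset): HEAD=exp@K [exp=K main=K]
After op 9 (commit): HEAD=exp@O [exp=O main=K]
After op 10 (merge): HEAD=exp@G [exp=G main=K]
commit A: parents=[]
commit B: parents=['A']
commit G: parents=['O', 'K']
commit I: parents=['L']
commit K: parents=['I']
commit L: parents=['B', 'B']
commit O: parents=['K']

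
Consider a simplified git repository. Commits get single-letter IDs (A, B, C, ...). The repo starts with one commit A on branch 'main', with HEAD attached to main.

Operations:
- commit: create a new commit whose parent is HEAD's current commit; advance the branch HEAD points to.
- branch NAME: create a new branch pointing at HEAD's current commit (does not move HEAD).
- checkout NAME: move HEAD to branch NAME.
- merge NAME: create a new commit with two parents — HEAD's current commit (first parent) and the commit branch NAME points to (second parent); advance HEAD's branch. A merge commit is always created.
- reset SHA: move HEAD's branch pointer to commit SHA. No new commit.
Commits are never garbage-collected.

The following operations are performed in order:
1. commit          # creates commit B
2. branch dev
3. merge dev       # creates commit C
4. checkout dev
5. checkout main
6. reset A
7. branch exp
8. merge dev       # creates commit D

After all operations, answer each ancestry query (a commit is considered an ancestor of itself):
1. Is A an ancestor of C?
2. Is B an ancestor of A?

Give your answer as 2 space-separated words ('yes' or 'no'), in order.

After op 1 (commit): HEAD=main@B [main=B]
After op 2 (branch): HEAD=main@B [dev=B main=B]
After op 3 (merge): HEAD=main@C [dev=B main=C]
After op 4 (checkout): HEAD=dev@B [dev=B main=C]
After op 5 (checkout): HEAD=main@C [dev=B main=C]
After op 6 (reset): HEAD=main@A [dev=B main=A]
After op 7 (branch): HEAD=main@A [dev=B exp=A main=A]
After op 8 (merge): HEAD=main@D [dev=B exp=A main=D]
ancestors(C) = {A,B,C}; A in? yes
ancestors(A) = {A}; B in? no

Answer: yes no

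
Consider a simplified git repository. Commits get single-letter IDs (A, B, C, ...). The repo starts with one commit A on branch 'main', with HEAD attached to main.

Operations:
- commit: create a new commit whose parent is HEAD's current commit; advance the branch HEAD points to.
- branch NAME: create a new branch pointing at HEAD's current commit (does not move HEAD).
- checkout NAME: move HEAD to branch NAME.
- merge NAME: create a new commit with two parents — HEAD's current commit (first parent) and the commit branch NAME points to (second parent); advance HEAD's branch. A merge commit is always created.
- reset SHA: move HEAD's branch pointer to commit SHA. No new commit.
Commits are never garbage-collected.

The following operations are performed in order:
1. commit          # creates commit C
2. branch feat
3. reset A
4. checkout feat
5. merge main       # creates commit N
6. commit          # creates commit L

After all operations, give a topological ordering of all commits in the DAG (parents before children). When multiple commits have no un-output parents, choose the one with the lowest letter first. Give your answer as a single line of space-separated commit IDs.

Answer: A C N L

Derivation:
After op 1 (commit): HEAD=main@C [main=C]
After op 2 (branch): HEAD=main@C [feat=C main=C]
After op 3 (reset): HEAD=main@A [feat=C main=A]
After op 4 (checkout): HEAD=feat@C [feat=C main=A]
After op 5 (merge): HEAD=feat@N [feat=N main=A]
After op 6 (commit): HEAD=feat@L [feat=L main=A]
commit A: parents=[]
commit C: parents=['A']
commit L: parents=['N']
commit N: parents=['C', 'A']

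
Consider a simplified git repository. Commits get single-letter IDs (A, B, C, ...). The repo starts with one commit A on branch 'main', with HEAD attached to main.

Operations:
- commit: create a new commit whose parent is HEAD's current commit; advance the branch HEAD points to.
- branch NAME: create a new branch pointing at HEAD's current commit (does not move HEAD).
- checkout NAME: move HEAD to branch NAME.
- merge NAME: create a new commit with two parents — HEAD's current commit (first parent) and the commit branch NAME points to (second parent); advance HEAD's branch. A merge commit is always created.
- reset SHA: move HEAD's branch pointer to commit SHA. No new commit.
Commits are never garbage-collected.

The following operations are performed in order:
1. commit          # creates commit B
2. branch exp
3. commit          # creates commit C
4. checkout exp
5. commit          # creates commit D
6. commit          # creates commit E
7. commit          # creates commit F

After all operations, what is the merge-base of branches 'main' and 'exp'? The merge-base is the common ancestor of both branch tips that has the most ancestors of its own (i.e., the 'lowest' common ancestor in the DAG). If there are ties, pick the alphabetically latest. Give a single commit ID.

After op 1 (commit): HEAD=main@B [main=B]
After op 2 (branch): HEAD=main@B [exp=B main=B]
After op 3 (commit): HEAD=main@C [exp=B main=C]
After op 4 (checkout): HEAD=exp@B [exp=B main=C]
After op 5 (commit): HEAD=exp@D [exp=D main=C]
After op 6 (commit): HEAD=exp@E [exp=E main=C]
After op 7 (commit): HEAD=exp@F [exp=F main=C]
ancestors(main=C): ['A', 'B', 'C']
ancestors(exp=F): ['A', 'B', 'D', 'E', 'F']
common: ['A', 'B']

Answer: B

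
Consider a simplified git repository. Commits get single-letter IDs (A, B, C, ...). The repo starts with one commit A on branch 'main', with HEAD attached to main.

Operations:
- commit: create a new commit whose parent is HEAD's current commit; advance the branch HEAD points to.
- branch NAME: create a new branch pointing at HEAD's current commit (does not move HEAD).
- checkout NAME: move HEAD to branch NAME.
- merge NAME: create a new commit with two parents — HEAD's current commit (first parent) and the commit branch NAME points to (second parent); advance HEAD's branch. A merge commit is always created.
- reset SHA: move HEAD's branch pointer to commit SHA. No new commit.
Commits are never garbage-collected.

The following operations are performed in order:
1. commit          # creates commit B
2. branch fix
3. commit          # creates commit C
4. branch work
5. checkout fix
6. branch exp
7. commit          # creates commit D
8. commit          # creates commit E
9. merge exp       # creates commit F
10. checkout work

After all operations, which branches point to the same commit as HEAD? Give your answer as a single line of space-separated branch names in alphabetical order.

After op 1 (commit): HEAD=main@B [main=B]
After op 2 (branch): HEAD=main@B [fix=B main=B]
After op 3 (commit): HEAD=main@C [fix=B main=C]
After op 4 (branch): HEAD=main@C [fix=B main=C work=C]
After op 5 (checkout): HEAD=fix@B [fix=B main=C work=C]
After op 6 (branch): HEAD=fix@B [exp=B fix=B main=C work=C]
After op 7 (commit): HEAD=fix@D [exp=B fix=D main=C work=C]
After op 8 (commit): HEAD=fix@E [exp=B fix=E main=C work=C]
After op 9 (merge): HEAD=fix@F [exp=B fix=F main=C work=C]
After op 10 (checkout): HEAD=work@C [exp=B fix=F main=C work=C]

Answer: main work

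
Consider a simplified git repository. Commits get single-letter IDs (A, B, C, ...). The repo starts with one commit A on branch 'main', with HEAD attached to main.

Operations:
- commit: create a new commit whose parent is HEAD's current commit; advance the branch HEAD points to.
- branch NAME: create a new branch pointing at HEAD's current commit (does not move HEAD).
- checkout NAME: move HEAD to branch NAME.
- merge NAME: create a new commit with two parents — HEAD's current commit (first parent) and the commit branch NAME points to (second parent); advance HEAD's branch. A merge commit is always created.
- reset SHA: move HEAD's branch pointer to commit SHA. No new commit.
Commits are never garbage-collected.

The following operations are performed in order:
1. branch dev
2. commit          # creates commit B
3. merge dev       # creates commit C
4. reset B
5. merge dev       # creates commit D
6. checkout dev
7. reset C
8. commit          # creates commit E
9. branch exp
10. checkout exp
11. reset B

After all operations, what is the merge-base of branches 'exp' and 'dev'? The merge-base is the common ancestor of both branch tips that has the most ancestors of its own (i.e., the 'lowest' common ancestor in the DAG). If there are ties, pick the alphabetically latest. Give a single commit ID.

After op 1 (branch): HEAD=main@A [dev=A main=A]
After op 2 (commit): HEAD=main@B [dev=A main=B]
After op 3 (merge): HEAD=main@C [dev=A main=C]
After op 4 (reset): HEAD=main@B [dev=A main=B]
After op 5 (merge): HEAD=main@D [dev=A main=D]
After op 6 (checkout): HEAD=dev@A [dev=A main=D]
After op 7 (reset): HEAD=dev@C [dev=C main=D]
After op 8 (commit): HEAD=dev@E [dev=E main=D]
After op 9 (branch): HEAD=dev@E [dev=E exp=E main=D]
After op 10 (checkout): HEAD=exp@E [dev=E exp=E main=D]
After op 11 (reset): HEAD=exp@B [dev=E exp=B main=D]
ancestors(exp=B): ['A', 'B']
ancestors(dev=E): ['A', 'B', 'C', 'E']
common: ['A', 'B']

Answer: B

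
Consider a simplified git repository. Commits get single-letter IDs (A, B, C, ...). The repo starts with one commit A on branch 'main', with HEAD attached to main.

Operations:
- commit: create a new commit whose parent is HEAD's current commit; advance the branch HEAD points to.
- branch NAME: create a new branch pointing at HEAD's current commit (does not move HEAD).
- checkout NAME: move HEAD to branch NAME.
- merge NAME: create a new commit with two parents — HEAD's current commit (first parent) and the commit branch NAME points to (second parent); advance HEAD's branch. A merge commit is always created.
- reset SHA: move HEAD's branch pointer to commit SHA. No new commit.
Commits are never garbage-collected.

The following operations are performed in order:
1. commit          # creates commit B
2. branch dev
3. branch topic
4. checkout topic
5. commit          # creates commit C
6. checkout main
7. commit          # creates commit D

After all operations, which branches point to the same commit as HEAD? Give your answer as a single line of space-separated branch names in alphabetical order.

After op 1 (commit): HEAD=main@B [main=B]
After op 2 (branch): HEAD=main@B [dev=B main=B]
After op 3 (branch): HEAD=main@B [dev=B main=B topic=B]
After op 4 (checkout): HEAD=topic@B [dev=B main=B topic=B]
After op 5 (commit): HEAD=topic@C [dev=B main=B topic=C]
After op 6 (checkout): HEAD=main@B [dev=B main=B topic=C]
After op 7 (commit): HEAD=main@D [dev=B main=D topic=C]

Answer: main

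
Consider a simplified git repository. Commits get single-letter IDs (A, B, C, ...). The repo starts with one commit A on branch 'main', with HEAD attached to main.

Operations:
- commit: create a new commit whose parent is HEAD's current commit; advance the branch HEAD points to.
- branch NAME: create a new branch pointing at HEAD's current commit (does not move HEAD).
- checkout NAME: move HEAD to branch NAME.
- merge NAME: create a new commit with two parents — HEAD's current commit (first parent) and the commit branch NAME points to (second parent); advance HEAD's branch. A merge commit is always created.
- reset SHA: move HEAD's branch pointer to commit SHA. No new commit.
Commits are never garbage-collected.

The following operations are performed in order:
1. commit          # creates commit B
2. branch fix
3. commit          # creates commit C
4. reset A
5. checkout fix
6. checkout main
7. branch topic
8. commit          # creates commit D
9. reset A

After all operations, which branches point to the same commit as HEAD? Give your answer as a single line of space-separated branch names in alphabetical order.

Answer: main topic

Derivation:
After op 1 (commit): HEAD=main@B [main=B]
After op 2 (branch): HEAD=main@B [fix=B main=B]
After op 3 (commit): HEAD=main@C [fix=B main=C]
After op 4 (reset): HEAD=main@A [fix=B main=A]
After op 5 (checkout): HEAD=fix@B [fix=B main=A]
After op 6 (checkout): HEAD=main@A [fix=B main=A]
After op 7 (branch): HEAD=main@A [fix=B main=A topic=A]
After op 8 (commit): HEAD=main@D [fix=B main=D topic=A]
After op 9 (reset): HEAD=main@A [fix=B main=A topic=A]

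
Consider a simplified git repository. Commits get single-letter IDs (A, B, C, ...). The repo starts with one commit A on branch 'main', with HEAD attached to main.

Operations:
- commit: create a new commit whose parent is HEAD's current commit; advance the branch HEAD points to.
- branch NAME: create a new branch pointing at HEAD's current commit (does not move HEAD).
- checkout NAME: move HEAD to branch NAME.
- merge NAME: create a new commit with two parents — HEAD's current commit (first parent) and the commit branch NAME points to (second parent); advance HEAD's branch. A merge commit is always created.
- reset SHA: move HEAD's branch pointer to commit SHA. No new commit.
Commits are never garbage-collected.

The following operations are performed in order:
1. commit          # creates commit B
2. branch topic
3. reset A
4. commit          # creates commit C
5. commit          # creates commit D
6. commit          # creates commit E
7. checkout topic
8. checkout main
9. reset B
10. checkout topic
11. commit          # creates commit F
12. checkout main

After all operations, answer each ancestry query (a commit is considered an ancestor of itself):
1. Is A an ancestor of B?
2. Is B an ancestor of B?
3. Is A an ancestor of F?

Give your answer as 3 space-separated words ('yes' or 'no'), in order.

Answer: yes yes yes

Derivation:
After op 1 (commit): HEAD=main@B [main=B]
After op 2 (branch): HEAD=main@B [main=B topic=B]
After op 3 (reset): HEAD=main@A [main=A topic=B]
After op 4 (commit): HEAD=main@C [main=C topic=B]
After op 5 (commit): HEAD=main@D [main=D topic=B]
After op 6 (commit): HEAD=main@E [main=E topic=B]
After op 7 (checkout): HEAD=topic@B [main=E topic=B]
After op 8 (checkout): HEAD=main@E [main=E topic=B]
After op 9 (reset): HEAD=main@B [main=B topic=B]
After op 10 (checkout): HEAD=topic@B [main=B topic=B]
After op 11 (commit): HEAD=topic@F [main=B topic=F]
After op 12 (checkout): HEAD=main@B [main=B topic=F]
ancestors(B) = {A,B}; A in? yes
ancestors(B) = {A,B}; B in? yes
ancestors(F) = {A,B,F}; A in? yes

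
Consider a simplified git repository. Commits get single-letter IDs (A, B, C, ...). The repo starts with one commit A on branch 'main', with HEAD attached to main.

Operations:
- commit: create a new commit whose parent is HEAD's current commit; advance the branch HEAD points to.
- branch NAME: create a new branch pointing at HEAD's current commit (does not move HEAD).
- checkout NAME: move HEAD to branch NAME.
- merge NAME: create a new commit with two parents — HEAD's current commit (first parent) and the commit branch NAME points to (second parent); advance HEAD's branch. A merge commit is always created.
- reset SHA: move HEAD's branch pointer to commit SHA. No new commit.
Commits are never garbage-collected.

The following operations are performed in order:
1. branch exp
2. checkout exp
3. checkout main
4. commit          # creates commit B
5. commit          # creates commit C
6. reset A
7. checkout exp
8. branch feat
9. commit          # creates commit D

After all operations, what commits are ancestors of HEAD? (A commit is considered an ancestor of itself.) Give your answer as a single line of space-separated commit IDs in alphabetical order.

Answer: A D

Derivation:
After op 1 (branch): HEAD=main@A [exp=A main=A]
After op 2 (checkout): HEAD=exp@A [exp=A main=A]
After op 3 (checkout): HEAD=main@A [exp=A main=A]
After op 4 (commit): HEAD=main@B [exp=A main=B]
After op 5 (commit): HEAD=main@C [exp=A main=C]
After op 6 (reset): HEAD=main@A [exp=A main=A]
After op 7 (checkout): HEAD=exp@A [exp=A main=A]
After op 8 (branch): HEAD=exp@A [exp=A feat=A main=A]
After op 9 (commit): HEAD=exp@D [exp=D feat=A main=A]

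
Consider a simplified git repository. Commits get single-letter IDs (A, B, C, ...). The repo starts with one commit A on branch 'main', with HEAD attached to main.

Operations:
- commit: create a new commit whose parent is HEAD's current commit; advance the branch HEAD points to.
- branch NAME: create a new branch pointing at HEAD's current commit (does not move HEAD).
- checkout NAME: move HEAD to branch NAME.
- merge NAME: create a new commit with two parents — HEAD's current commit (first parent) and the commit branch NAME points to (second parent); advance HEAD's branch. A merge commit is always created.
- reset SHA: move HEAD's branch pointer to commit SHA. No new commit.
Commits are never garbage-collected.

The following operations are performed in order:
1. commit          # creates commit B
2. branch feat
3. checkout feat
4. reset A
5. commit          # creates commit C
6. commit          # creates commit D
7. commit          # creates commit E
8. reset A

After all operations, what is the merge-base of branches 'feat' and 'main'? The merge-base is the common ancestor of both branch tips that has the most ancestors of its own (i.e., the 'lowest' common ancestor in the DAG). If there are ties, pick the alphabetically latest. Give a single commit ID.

After op 1 (commit): HEAD=main@B [main=B]
After op 2 (branch): HEAD=main@B [feat=B main=B]
After op 3 (checkout): HEAD=feat@B [feat=B main=B]
After op 4 (reset): HEAD=feat@A [feat=A main=B]
After op 5 (commit): HEAD=feat@C [feat=C main=B]
After op 6 (commit): HEAD=feat@D [feat=D main=B]
After op 7 (commit): HEAD=feat@E [feat=E main=B]
After op 8 (reset): HEAD=feat@A [feat=A main=B]
ancestors(feat=A): ['A']
ancestors(main=B): ['A', 'B']
common: ['A']

Answer: A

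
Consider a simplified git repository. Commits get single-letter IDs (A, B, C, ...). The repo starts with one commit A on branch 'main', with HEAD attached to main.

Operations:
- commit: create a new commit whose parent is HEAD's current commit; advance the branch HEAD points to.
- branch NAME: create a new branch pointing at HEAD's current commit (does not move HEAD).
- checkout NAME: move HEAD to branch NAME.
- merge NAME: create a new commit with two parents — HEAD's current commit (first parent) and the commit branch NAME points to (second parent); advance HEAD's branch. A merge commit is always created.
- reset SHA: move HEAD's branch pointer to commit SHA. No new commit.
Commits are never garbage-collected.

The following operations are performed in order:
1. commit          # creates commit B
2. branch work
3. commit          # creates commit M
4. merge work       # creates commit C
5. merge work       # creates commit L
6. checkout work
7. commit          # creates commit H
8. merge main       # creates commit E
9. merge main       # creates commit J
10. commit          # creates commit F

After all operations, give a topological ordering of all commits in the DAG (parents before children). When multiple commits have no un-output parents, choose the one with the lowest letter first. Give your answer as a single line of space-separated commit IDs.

After op 1 (commit): HEAD=main@B [main=B]
After op 2 (branch): HEAD=main@B [main=B work=B]
After op 3 (commit): HEAD=main@M [main=M work=B]
After op 4 (merge): HEAD=main@C [main=C work=B]
After op 5 (merge): HEAD=main@L [main=L work=B]
After op 6 (checkout): HEAD=work@B [main=L work=B]
After op 7 (commit): HEAD=work@H [main=L work=H]
After op 8 (merge): HEAD=work@E [main=L work=E]
After op 9 (merge): HEAD=work@J [main=L work=J]
After op 10 (commit): HEAD=work@F [main=L work=F]
commit A: parents=[]
commit B: parents=['A']
commit C: parents=['M', 'B']
commit E: parents=['H', 'L']
commit F: parents=['J']
commit H: parents=['B']
commit J: parents=['E', 'L']
commit L: parents=['C', 'B']
commit M: parents=['B']

Answer: A B H M C L E J F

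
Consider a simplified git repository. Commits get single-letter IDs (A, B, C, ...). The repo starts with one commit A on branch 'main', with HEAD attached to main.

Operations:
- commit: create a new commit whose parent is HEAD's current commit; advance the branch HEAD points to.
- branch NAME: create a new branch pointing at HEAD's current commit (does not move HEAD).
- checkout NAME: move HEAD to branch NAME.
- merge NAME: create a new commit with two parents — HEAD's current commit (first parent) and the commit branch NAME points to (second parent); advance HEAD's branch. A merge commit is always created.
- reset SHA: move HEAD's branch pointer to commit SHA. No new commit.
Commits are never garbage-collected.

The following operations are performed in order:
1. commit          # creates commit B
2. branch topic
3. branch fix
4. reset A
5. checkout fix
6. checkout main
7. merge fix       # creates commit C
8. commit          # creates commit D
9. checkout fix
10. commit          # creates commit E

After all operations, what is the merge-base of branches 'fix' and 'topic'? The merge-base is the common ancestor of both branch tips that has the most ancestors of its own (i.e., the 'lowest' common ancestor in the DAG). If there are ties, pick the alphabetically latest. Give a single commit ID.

Answer: B

Derivation:
After op 1 (commit): HEAD=main@B [main=B]
After op 2 (branch): HEAD=main@B [main=B topic=B]
After op 3 (branch): HEAD=main@B [fix=B main=B topic=B]
After op 4 (reset): HEAD=main@A [fix=B main=A topic=B]
After op 5 (checkout): HEAD=fix@B [fix=B main=A topic=B]
After op 6 (checkout): HEAD=main@A [fix=B main=A topic=B]
After op 7 (merge): HEAD=main@C [fix=B main=C topic=B]
After op 8 (commit): HEAD=main@D [fix=B main=D topic=B]
After op 9 (checkout): HEAD=fix@B [fix=B main=D topic=B]
After op 10 (commit): HEAD=fix@E [fix=E main=D topic=B]
ancestors(fix=E): ['A', 'B', 'E']
ancestors(topic=B): ['A', 'B']
common: ['A', 'B']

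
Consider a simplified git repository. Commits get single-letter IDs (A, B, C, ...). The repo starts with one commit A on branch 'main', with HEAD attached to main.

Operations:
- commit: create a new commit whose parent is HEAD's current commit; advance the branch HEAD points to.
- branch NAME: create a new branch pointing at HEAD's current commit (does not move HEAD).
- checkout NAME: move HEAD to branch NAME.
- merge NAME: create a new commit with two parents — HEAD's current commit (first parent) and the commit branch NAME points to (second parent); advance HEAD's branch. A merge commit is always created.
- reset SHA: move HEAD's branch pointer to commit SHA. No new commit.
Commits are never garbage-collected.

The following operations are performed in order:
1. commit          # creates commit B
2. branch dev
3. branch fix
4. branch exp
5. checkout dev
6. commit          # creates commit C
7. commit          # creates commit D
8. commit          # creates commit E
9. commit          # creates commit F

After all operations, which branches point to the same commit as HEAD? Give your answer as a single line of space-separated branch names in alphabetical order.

After op 1 (commit): HEAD=main@B [main=B]
After op 2 (branch): HEAD=main@B [dev=B main=B]
After op 3 (branch): HEAD=main@B [dev=B fix=B main=B]
After op 4 (branch): HEAD=main@B [dev=B exp=B fix=B main=B]
After op 5 (checkout): HEAD=dev@B [dev=B exp=B fix=B main=B]
After op 6 (commit): HEAD=dev@C [dev=C exp=B fix=B main=B]
After op 7 (commit): HEAD=dev@D [dev=D exp=B fix=B main=B]
After op 8 (commit): HEAD=dev@E [dev=E exp=B fix=B main=B]
After op 9 (commit): HEAD=dev@F [dev=F exp=B fix=B main=B]

Answer: dev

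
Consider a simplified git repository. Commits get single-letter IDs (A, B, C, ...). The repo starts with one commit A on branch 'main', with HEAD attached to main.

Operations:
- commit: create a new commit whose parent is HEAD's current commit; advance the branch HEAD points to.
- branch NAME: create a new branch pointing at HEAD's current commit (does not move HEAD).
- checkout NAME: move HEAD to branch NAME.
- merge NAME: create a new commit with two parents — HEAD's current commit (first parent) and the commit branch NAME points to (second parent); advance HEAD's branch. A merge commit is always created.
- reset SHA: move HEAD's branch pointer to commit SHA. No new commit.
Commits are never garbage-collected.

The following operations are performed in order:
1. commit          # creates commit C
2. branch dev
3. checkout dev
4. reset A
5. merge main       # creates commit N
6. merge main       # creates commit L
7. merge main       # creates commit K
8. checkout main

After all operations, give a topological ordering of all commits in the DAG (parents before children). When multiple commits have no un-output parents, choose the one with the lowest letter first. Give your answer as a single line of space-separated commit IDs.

Answer: A C N L K

Derivation:
After op 1 (commit): HEAD=main@C [main=C]
After op 2 (branch): HEAD=main@C [dev=C main=C]
After op 3 (checkout): HEAD=dev@C [dev=C main=C]
After op 4 (reset): HEAD=dev@A [dev=A main=C]
After op 5 (merge): HEAD=dev@N [dev=N main=C]
After op 6 (merge): HEAD=dev@L [dev=L main=C]
After op 7 (merge): HEAD=dev@K [dev=K main=C]
After op 8 (checkout): HEAD=main@C [dev=K main=C]
commit A: parents=[]
commit C: parents=['A']
commit K: parents=['L', 'C']
commit L: parents=['N', 'C']
commit N: parents=['A', 'C']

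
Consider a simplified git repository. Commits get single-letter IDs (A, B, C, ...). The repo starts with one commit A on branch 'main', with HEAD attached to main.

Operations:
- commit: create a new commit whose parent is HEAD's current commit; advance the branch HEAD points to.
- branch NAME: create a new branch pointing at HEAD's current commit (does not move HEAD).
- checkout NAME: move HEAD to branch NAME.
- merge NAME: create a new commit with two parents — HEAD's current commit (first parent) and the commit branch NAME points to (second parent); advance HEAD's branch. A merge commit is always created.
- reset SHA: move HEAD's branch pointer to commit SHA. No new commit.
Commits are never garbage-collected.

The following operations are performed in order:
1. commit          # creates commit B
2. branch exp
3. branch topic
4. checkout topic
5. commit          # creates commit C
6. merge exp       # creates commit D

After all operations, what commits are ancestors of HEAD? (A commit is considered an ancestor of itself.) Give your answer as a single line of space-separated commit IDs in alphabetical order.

Answer: A B C D

Derivation:
After op 1 (commit): HEAD=main@B [main=B]
After op 2 (branch): HEAD=main@B [exp=B main=B]
After op 3 (branch): HEAD=main@B [exp=B main=B topic=B]
After op 4 (checkout): HEAD=topic@B [exp=B main=B topic=B]
After op 5 (commit): HEAD=topic@C [exp=B main=B topic=C]
After op 6 (merge): HEAD=topic@D [exp=B main=B topic=D]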